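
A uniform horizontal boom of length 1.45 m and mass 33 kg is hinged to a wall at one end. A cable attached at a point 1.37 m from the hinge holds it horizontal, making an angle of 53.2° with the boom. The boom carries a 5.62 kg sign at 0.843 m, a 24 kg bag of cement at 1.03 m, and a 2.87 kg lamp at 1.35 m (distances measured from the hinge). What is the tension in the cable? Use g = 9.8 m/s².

T ≈ 512 N

Choose the hinge as the axis so the unknown hinge reaction has zero arm there.
Beam weight: 33 × 9.8 = 323.4 N down at 0.725 m → arm 0.725 m, τ = 323.4 × 0.725 = 234.5 N·m clockwise.
Sign: 5.62 × 9.8 = 55.08 N down at 0.843 m → arm 0.843 m, τ = 55.08 × 0.843 = 46.43 N·m clockwise.
Bag of cement: 24 × 9.8 = 235.2 N down at 1.03 m → arm 1.03 m, τ = 235.2 × 1.03 = 242.3 N·m clockwise.
Lamp: 2.87 × 9.8 = 28.13 N down at 1.35 m → arm 1.35 m, τ = 28.13 × 1.35 = 37.98 N·m clockwise.
Total clockwise load moment = 561.2 N·m.
The cable tension T acts at 1.37 m; only its component perpendicular to the boom, T sinθ, produces torque. sin 53.2° = 0.8007.
Balancing moments: T × 1.37 × 0.8007 = 561.2, giving T = 561.2 / 1.097 = 512 N.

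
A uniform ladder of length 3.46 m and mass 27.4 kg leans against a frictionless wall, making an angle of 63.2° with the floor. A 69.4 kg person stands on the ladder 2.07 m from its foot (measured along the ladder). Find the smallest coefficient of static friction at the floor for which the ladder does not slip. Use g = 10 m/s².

μ_min ≈ 0.288

Take moments about the foot of the ladder.
Ladder weight 27.4×10 = 274 N acts at 1.73 m along the ladder; its horizontal arm is 1.73·cos63.2° = 0.78 m → τ = 213.7 N·m clockwise.
Person: 69.4×10 = 694 N at 2.07 m → arm 0.9333 m → τ = 647.7 N·m clockwise.
Wall normal N acts horizontally at the top; its moment arm is the height L sinθ = 3.46·sin63.2° = 3.088 m, counterclockwise.
Στ = 0 ⇒ N × 3.088 = 861.4 ⇒ N = 279 N.
ΣFx = 0 ⇒ f = N_wall = 279 N. ΣFy = 0 ⇒ N_floor = 968 N.
μ_min = f / N_floor = 279 / 968 = 0.288.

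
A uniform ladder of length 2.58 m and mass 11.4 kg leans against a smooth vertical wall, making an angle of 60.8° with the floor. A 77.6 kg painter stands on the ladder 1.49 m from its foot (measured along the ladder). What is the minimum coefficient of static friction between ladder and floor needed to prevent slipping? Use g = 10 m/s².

μ_min ≈ 0.317

Take moments about the foot of the ladder.
Ladder weight 11.4×10 = 114 N acts at 1.29 m along the ladder; its horizontal arm is 1.29·cos60.8° = 0.6293 m → τ = 71.74 N·m clockwise.
Painter: 77.6×10 = 776 N at 1.49 m → arm 0.7269 m → τ = 564.1 N·m clockwise.
Wall normal N acts horizontally at the top; its moment arm is the height L sinθ = 2.58·sin60.8° = 2.252 m, counterclockwise.
Στ = 0 ⇒ N × 2.252 = 635.8 ⇒ N = 282.3 N.
ΣFx = 0 ⇒ f = N_wall = 282.3 N. ΣFy = 0 ⇒ N_floor = 890 N.
μ_min = f / N_floor = 282.3 / 890 = 0.317.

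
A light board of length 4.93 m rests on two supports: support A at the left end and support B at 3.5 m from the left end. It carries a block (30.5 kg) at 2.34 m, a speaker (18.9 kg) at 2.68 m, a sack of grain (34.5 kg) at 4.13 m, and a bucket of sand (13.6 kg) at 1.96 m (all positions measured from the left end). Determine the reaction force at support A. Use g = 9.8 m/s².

About support B:
Block: 30.5 × 9.8 = 298.9 N down at 2.34 m → arm 1.16 m, τ = 298.9 × 1.16 = 346.7 N·m counterclockwise.
Speaker: 18.9 × 9.8 = 185.2 N down at 2.68 m → arm 0.82 m, τ = 185.2 × 0.82 = 151.9 N·m counterclockwise.
Sack of grain: 34.5 × 9.8 = 338.1 N down at 4.13 m → arm 0.63 m, τ = 338.1 × 0.63 = 213 N·m clockwise.
Bucket of sand: 13.6 × 9.8 = 133.3 N down at 1.96 m → arm 1.54 m, τ = 133.3 × 1.54 = 205.3 N·m counterclockwise.
Net load moment about support B = 490.9 N·m counterclockwise.
Reaction R at support A is upward at 0 m, arm 3.5 m → moment R × 3.5 clockwise.
For rotational equilibrium, R × 3.5 = 490.9, so R = 140 N.

R_A ≈ 140 N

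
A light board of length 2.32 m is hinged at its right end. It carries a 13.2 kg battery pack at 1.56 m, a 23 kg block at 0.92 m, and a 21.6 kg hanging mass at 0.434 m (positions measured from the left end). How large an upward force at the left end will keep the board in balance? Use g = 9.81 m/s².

Sum moments about the right end (the unknown pivot reaction has zero arm there).
Battery pack: 13.2 × 9.81 = 129.5 N down at 1.56 m → arm 0.76 m, τ = 129.5 × 0.76 = 98.42 N·m counterclockwise.
Block: 23 × 9.81 = 225.6 N down at 0.92 m → arm 1.4 m, τ = 225.6 × 1.4 = 315.8 N·m counterclockwise.
Hanging mass: 21.6 × 9.81 = 211.9 N down at 0.434 m → arm 1.886 m, τ = 211.9 × 1.886 = 399.6 N·m counterclockwise.
Net moment of the loads = 813.8 N·m counterclockwise.
The upward force F acts at the left end, arm 2.32 m, giving F × 2.32 clockwise.
Setting net torque to zero: F × 2.32 = 813.8 → F = 813.8 / 2.32 = 351 N.

F ≈ 351 N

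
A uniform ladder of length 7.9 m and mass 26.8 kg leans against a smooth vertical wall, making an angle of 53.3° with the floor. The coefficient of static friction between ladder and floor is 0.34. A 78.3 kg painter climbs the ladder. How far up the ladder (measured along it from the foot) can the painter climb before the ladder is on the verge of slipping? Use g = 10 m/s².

About the foot of the ladder:
Ladder weight 26.8×10 = 268 N acts at 3.95 m along the ladder; its horizontal arm is 3.95·cos53.3° = 2.361 m → τ = 632.7 N·m clockwise.
Painter weight 78.3×10 = 783 N at distance d → arm d·cos53.3° → τ = 783·d·0.5976 clockwise.
Wall normal N at the top has arm L sinθ = 6.334 m counterclockwise, so Στ = 0 gives N·6.334 = 632.7 + 467.9·d.
ΣFy = 0 ⇒ N_floor = 1051 N, so the maximum friction is μ_s·N_floor = 0.34×1051 = 357.3 N. ΣFx = 0 ⇒ N_wall = f, so at the slipping point N = 357.3 N.
Substituting: 357.3×6.334 = 632.7 + 467.9·d ⇒ d = (2263 − 632.7) / 467.9 = 3.48 m.

d ≈ 3.48 m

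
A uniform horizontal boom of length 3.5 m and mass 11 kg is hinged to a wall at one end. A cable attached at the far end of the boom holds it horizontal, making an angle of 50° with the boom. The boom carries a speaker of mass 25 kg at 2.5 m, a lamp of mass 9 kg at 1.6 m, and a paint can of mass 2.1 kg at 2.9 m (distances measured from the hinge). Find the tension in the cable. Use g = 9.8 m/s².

Take moments about the hinge.
Beam weight: 11 × 9.8 = 107.8 N down at 1.75 m → arm 1.75 m, τ = 107.8 × 1.75 = 188.7 N·m clockwise.
Speaker: 25 × 9.8 = 245 N down at 2.5 m → arm 2.5 m, τ = 245 × 2.5 = 612.5 N·m clockwise.
Lamp: 9 × 9.8 = 88.2 N down at 1.6 m → arm 1.6 m, τ = 88.2 × 1.6 = 141.1 N·m clockwise.
Paint can: 2.1 × 9.8 = 20.58 N down at 2.9 m → arm 2.9 m, τ = 20.58 × 2.9 = 59.68 N·m clockwise.
Total clockwise load moment = 1002 N·m.
The cable tension T acts at 3.5 m; only its component perpendicular to the boom, T sinθ, produces torque. sin 50° = 0.766.
Στ = 0 ⇒ T × 3.5 × 0.766 = 1002 ⇒ T = 1002 / 2.681 = 374 N.

T ≈ 374 N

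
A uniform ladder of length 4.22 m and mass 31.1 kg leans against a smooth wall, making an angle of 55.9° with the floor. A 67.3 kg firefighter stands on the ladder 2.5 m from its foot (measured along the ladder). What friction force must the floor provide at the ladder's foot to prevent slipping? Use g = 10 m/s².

f ≈ 375 N

Sum moments about the foot of the ladder (the floor normal and friction both act there and drop out).
Ladder weight 31.1×10 = 311 N acts at 2.11 m along the ladder; its horizontal arm is 2.11·cos55.9° = 1.183 m → τ = 367.9 N·m clockwise.
Firefighter: 67.3×10 = 673 N at 2.5 m → arm 1.402 m → τ = 943.5 N·m clockwise.
Wall normal N acts horizontally at the top; its moment arm is the height L sinθ = 4.22·sin55.9° = 3.494 m, counterclockwise.
Setting net torque to zero: N × 3.494 = 1311 → N = 375 N.
ΣFx = 0: friction at the foot balances the wall's push, so f = N_wall = 375 N.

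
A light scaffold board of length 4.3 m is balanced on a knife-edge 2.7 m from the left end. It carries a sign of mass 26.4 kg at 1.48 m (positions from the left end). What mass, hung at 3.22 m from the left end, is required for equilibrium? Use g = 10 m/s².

Sum moments about the knife-edge (at 2.7 m from the left end) (the support reaction has zero arm there).
Sign: 26.4 × 10 = 264 N down at 1.48 m → arm 1.22 m, τ = 264 × 1.22 = 322.1 N·m counterclockwise.
Net moment of known loads = 322.1 N·m counterclockwise.
An unknown mass m at 3.22 m has arm 0.52 m; its moment is m·g·0.52 clockwise.
Setting net torque to zero: m × 10 × 0.52 = 322.1 → m = 322.1 / (10 × 0.52) = 61.9 kg.

m ≈ 61.9 kg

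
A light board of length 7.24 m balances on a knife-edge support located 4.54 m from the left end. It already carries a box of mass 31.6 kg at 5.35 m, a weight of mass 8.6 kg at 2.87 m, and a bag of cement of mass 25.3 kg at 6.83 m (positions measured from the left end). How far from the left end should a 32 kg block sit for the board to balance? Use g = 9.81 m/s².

Sum moments about the knife-edge support (at 4.54 m from the left end) (the support reaction has zero arm there).
Box: 31.6 × 9.81 = 310 N down at 5.35 m → arm 0.81 m, τ = 310 × 0.81 = 251.1 N·m clockwise.
Weight: 8.6 × 9.81 = 84.37 N down at 2.87 m → arm 1.67 m, τ = 84.37 × 1.67 = 140.9 N·m counterclockwise.
Bag of cement: 25.3 × 9.81 = 248.2 N down at 6.83 m → arm 2.29 m, τ = 248.2 × 2.29 = 568.4 N·m clockwise.
Net moment of existing loads = 678.6 N·m clockwise.
The block weighs 32 × 9.81 = 313.9 N and must supply an equal counterclockwise moment, so its lever arm about the knife-edge support is 678.6 / 313.9 = 2.16 m.
That puts it at 4.54 − 2.16 = 2.38 m from the left end.

x ≈ 2.38 m from the left end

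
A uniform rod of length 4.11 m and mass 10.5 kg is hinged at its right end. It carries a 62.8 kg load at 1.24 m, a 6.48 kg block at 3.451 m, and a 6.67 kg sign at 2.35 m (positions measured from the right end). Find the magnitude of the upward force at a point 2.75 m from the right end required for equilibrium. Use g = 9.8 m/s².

Choose the right end as the axis so the unknown pivot reaction has zero arm there.
Beam weight: 10.5 × 9.8 = 102.9 N down at 2.055 m → arm 2.055 m, τ = 102.9 × 2.055 = 211.5 N·m counterclockwise.
Load: 62.8 × 9.8 = 615.4 N down at 1.24 m → arm 1.24 m, τ = 615.4 × 1.24 = 763.1 N·m counterclockwise.
Block: 6.48 × 9.8 = 63.5 N down at 3.451 m → arm 3.451 m, τ = 63.5 × 3.451 = 219.1 N·m counterclockwise.
Sign: 6.67 × 9.8 = 65.37 N down at 2.35 m → arm 2.35 m, τ = 65.37 × 2.35 = 153.6 N·m counterclockwise.
Net moment of the loads = 1347 N·m counterclockwise.
The upward force F acts at a point 2.75 m from the right end, arm 2.75 m, giving F × 2.75 clockwise.
For rotational equilibrium, F × 2.75 = 1347, so F = 1347 / 2.75 = 490 N.

F ≈ 490 N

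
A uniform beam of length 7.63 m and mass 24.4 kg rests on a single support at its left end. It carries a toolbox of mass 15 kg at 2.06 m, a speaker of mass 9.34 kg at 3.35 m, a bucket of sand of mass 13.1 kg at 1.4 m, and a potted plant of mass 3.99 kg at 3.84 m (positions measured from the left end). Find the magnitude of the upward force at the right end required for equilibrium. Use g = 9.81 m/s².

Sum moments about the left end (the unknown pivot reaction has zero arm there).
Beam weight: 24.4 × 9.81 = 239.4 N down at 3.815 m → arm 3.815 m, τ = 239.4 × 3.815 = 913.3 N·m clockwise.
Toolbox: 15 × 9.81 = 147.2 N down at 2.06 m → arm 2.06 m, τ = 147.2 × 2.06 = 303.2 N·m clockwise.
Speaker: 9.34 × 9.81 = 91.63 N down at 3.35 m → arm 3.35 m, τ = 91.63 × 3.35 = 307 N·m clockwise.
Bucket of sand: 13.1 × 9.81 = 128.5 N down at 1.4 m → arm 1.4 m, τ = 128.5 × 1.4 = 179.9 N·m clockwise.
Potted plant: 3.99 × 9.81 = 39.14 N down at 3.84 m → arm 3.84 m, τ = 39.14 × 3.84 = 150.3 N·m clockwise.
Net moment of the loads = 1854 N·m clockwise.
The upward force F acts at the right end, arm 7.63 m, giving F × 7.63 counterclockwise.
Στ = 0 ⇒ F × 7.63 = 1854 ⇒ F = 1854 / 7.63 = 243 N.

F ≈ 243 N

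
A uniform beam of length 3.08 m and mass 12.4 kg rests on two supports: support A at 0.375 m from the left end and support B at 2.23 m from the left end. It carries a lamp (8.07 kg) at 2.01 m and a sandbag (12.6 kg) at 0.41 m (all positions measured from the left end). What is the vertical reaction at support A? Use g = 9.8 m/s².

Choose support B as the axis so its reaction then has zero moment arm.
Beam weight: 12.4 × 9.8 = 121.5 N down at 1.54 m → arm 0.69 m, τ = 121.5 × 0.69 = 83.83 N·m counterclockwise.
Lamp: 8.07 × 9.8 = 79.09 N down at 2.01 m → arm 0.22 m, τ = 79.09 × 0.22 = 17.4 N·m counterclockwise.
Sandbag: 12.6 × 9.8 = 123.5 N down at 0.41 m → arm 1.82 m, τ = 123.5 × 1.82 = 224.8 N·m counterclockwise.
Net load moment about support B = 326 N·m counterclockwise.
Reaction R at support A is upward at 0.375 m, arm 1.855 m → moment R × 1.855 clockwise.
Στ = 0 ⇒ R × 1.855 = 326 ⇒ R = 176 N.

R_A ≈ 176 N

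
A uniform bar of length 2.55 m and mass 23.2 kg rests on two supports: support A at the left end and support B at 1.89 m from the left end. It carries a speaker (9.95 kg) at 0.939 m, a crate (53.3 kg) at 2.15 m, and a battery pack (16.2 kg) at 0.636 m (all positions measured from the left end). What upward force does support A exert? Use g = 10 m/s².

R_A ≈ 160 N

About support B:
Beam weight: 23.2 × 10 = 232 N down at 1.275 m → arm 0.615 m, τ = 232 × 0.615 = 142.7 N·m counterclockwise.
Speaker: 9.95 × 10 = 99.5 N down at 0.939 m → arm 0.951 m, τ = 99.5 × 0.951 = 94.62 N·m counterclockwise.
Crate: 53.3 × 10 = 533 N down at 2.15 m → arm 0.26 m, τ = 533 × 0.26 = 138.6 N·m clockwise.
Battery pack: 16.2 × 10 = 162 N down at 0.636 m → arm 1.254 m, τ = 162 × 1.254 = 203.1 N·m counterclockwise.
Net load moment about support B = 301.8 N·m counterclockwise.
Reaction R at support A is upward at 0 m, arm 1.89 m → moment R × 1.89 clockwise.
Στ = 0 ⇒ R × 1.89 = 301.8 ⇒ R = 160 N.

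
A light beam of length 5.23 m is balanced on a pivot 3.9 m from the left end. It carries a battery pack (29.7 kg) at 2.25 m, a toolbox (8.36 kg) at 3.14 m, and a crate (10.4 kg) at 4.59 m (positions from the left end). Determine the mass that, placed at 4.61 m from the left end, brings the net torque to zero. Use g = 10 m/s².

Taking torques about the pivot (at 3.9 m from the left end):
Battery pack: 29.7 × 10 = 297 N down at 2.25 m → arm 1.65 m, τ = 297 × 1.65 = 490 N·m counterclockwise.
Toolbox: 8.36 × 10 = 83.6 N down at 3.14 m → arm 0.76 m, τ = 83.6 × 0.76 = 63.54 N·m counterclockwise.
Crate: 10.4 × 10 = 104 N down at 4.59 m → arm 0.69 m, τ = 104 × 0.69 = 71.76 N·m clockwise.
Net moment of known loads = 481.8 N·m counterclockwise.
An unknown mass m at 4.61 m has arm 0.71 m; its moment is m·g·0.71 clockwise.
For rotational equilibrium, m × 10 × 0.71 = 481.8, so m = 481.8 / (10 × 0.71) = 67.9 kg.

m ≈ 67.9 kg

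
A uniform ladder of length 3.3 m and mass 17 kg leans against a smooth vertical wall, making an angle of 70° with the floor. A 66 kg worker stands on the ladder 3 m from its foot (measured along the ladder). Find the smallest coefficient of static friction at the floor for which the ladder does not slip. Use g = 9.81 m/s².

μ_min ≈ 0.3

Taking torques about the foot of the ladder:
Ladder weight 17×9.81 = 166.8 N acts at 1.65 m along the ladder; its horizontal arm is 1.65·cos70° = 0.5643 m → τ = 94.13 N·m clockwise.
Worker: 66×9.81 = 647.5 N at 3 m → arm 1.026 m → τ = 664.3 N·m clockwise.
Wall normal N acts horizontally at the top; its moment arm is the height L sinθ = 3.3·sin70° = 3.101 m, counterclockwise.
Balancing moments: N × 3.101 = 758.4, giving N = 244.6 N.
ΣFx = 0 ⇒ f = N_wall = 244.6 N. ΣFy = 0 ⇒ N_floor = 814.3 N.
μ_min = f / N_floor = 244.6 / 814.3 = 0.3.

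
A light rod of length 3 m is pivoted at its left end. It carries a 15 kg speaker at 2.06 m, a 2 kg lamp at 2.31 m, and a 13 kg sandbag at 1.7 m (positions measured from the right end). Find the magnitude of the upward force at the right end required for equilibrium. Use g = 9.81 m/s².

F ≈ 106 N

Choose the left end as the axis so the unknown pivot reaction has zero arm there.
Speaker: 15 × 9.81 = 147.2 N down at 2.06 m → arm 0.94 m, τ = 147.2 × 0.94 = 138.4 N·m clockwise.
Lamp: 2 × 9.81 = 19.62 N down at 2.31 m → arm 0.69 m, τ = 19.62 × 0.69 = 13.54 N·m clockwise.
Sandbag: 13 × 9.81 = 127.5 N down at 1.7 m → arm 1.3 m, τ = 127.5 × 1.3 = 165.8 N·m clockwise.
Net moment of the loads = 317.7 N·m clockwise.
The upward force F acts at the right end, arm 3 m, giving F × 3 counterclockwise.
Setting net torque to zero: F × 3 = 317.7 → F = 317.7 / 3 = 106 N.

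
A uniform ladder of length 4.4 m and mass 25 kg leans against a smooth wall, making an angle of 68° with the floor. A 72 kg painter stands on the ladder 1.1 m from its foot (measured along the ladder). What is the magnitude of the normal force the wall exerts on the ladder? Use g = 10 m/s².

Sum moments about the foot of the ladder (the floor normal and friction both act there and drop out).
Ladder weight 25×10 = 250 N acts at 2.2 m along the ladder; its horizontal arm is 2.2·cos68° = 0.8241 m → τ = 206 N·m clockwise.
Painter: 72×10 = 720 N at 1.1 m → arm 0.4121 m → τ = 296.7 N·m clockwise.
Wall normal N acts horizontally at the top; its moment arm is the height L sinθ = 4.4·sin68° = 4.08 m, counterclockwise.
Balancing moments: N × 4.08 = 502.7, giving N = 123 N.

N_wall ≈ 123 N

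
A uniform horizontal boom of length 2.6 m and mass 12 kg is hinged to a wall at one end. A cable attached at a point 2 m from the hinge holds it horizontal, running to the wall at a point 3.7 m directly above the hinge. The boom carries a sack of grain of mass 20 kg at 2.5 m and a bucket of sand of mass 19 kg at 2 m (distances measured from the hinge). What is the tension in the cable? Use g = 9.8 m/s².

Choose the hinge as the axis so the unknown hinge reaction has zero arm there.
Beam weight: 12 × 9.8 = 117.6 N down at 1.3 m → arm 1.3 m, τ = 117.6 × 1.3 = 152.9 N·m clockwise.
Sack of grain: 20 × 9.8 = 196 N down at 2.5 m → arm 2.5 m, τ = 196 × 2.5 = 490 N·m clockwise.
Bucket of sand: 19 × 9.8 = 186.2 N down at 2 m → arm 2 m, τ = 186.2 × 2 = 372.4 N·m clockwise.
Total clockwise load moment = 1015 N·m.
The cable tension T acts at 2 m; only its component perpendicular to the boom, T sinθ, produces torque. sinθ = h/√(h²+d²) = 3.7/√(3.7²+2²) = 0.8797.
For rotational equilibrium, T × 2 × 0.8797 = 1015, so T = 1015 / 1.759 = 577 N.

T ≈ 577 N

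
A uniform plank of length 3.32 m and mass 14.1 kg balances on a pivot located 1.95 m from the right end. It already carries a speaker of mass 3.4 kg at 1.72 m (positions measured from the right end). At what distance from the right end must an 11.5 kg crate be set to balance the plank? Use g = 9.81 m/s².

x ≈ 2.37 m from the right end

Taking torques about the pivot (at 1.95 m from the right end):
Beam weight: 14.1 × 9.81 = 138.3 N down at 1.66 m → arm 0.29 m, τ = 138.3 × 0.29 = 40.11 N·m clockwise.
Speaker: 3.4 × 9.81 = 33.35 N down at 1.72 m → arm 0.23 m, τ = 33.35 × 0.23 = 7.671 N·m clockwise.
Net moment of existing loads = 47.78 N·m clockwise.
The crate weighs 11.5 × 9.81 = 112.8 N and must supply an equal counterclockwise moment, so its lever arm about the pivot is 47.78 / 112.8 = 0.424 m.
That puts it at 1.95 + 0.424 = 2.37 m from the right end.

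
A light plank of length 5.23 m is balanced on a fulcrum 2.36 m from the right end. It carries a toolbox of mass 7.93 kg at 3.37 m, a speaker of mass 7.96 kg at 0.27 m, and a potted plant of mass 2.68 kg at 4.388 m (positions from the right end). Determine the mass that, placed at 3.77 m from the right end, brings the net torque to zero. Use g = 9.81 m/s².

Taking torques about the fulcrum (at 2.36 m from the right end):
Toolbox: 7.93 × 9.81 = 77.79 N down at 3.37 m → arm 1.01 m, τ = 77.79 × 1.01 = 78.57 N·m counterclockwise.
Speaker: 7.96 × 9.81 = 78.09 N down at 0.27 m → arm 2.09 m, τ = 78.09 × 2.09 = 163.2 N·m clockwise.
Potted plant: 2.68 × 9.81 = 26.29 N down at 4.388 m → arm 2.028 m, τ = 26.29 × 2.028 = 53.32 N·m counterclockwise.
Net moment of known loads = 31.31 N·m clockwise.
An unknown mass m at 3.77 m has arm 1.41 m; its moment is m·g·1.41 counterclockwise.
Στ = 0 ⇒ m × 9.81 × 1.41 = 31.31 ⇒ m = 31.31 / (9.81 × 1.41) = 2.26 kg.

m ≈ 2.26 kg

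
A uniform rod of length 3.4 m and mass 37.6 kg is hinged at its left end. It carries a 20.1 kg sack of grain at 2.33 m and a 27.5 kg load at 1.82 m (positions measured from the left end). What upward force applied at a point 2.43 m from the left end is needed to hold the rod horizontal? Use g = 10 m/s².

F ≈ 662 N

Take moments about the left end.
Beam weight: 37.6 × 10 = 376 N down at 1.7 m → arm 1.7 m, τ = 376 × 1.7 = 639.2 N·m clockwise.
Sack of grain: 20.1 × 10 = 201 N down at 2.33 m → arm 2.33 m, τ = 201 × 2.33 = 468.3 N·m clockwise.
Load: 27.5 × 10 = 275 N down at 1.82 m → arm 1.82 m, τ = 275 × 1.82 = 500.5 N·m clockwise.
Net moment of the loads = 1608 N·m clockwise.
The upward force F acts at a point 2.43 m from the left end, arm 2.43 m, giving F × 2.43 counterclockwise.
Στ = 0 ⇒ F × 2.43 = 1608 ⇒ F = 1608 / 2.43 = 662 N.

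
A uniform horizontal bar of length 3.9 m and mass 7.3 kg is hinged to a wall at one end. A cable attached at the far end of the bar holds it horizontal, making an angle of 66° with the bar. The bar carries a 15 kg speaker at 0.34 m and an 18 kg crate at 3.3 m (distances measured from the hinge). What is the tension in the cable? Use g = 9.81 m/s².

About the hinge:
Beam weight: 7.3 × 9.81 = 71.61 N down at 1.95 m → arm 1.95 m, τ = 71.61 × 1.95 = 139.6 N·m clockwise.
Speaker: 15 × 9.81 = 147.2 N down at 0.34 m → arm 0.34 m, τ = 147.2 × 0.34 = 50.05 N·m clockwise.
Crate: 18 × 9.81 = 176.6 N down at 3.3 m → arm 3.3 m, τ = 176.6 × 3.3 = 582.8 N·m clockwise.
Total clockwise load moment = 772.4 N·m.
The cable tension T acts at 3.9 m; only its component perpendicular to the bar, T sinθ, produces torque. sin 66° = 0.9135.
Setting net torque to zero: T × 3.9 × 0.9135 = 772.4 → T = 772.4 / 3.563 = 217 N.

T ≈ 217 N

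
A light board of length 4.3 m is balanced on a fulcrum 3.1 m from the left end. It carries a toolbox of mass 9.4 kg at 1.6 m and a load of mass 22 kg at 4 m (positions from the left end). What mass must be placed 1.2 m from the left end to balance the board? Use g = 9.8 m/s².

m ≈ 3 kg

About the fulcrum (at 3.1 m from the left end):
Toolbox: 9.4 × 9.8 = 92.12 N down at 1.6 m → arm 1.5 m, τ = 92.12 × 1.5 = 138.2 N·m counterclockwise.
Load: 22 × 9.8 = 215.6 N down at 4 m → arm 0.9 m, τ = 215.6 × 0.9 = 194 N·m clockwise.
Net moment of known loads = 55.8 N·m clockwise.
An unknown mass m at 1.2 m has arm 1.9 m; its moment is m·g·1.9 counterclockwise.
Setting net torque to zero: m × 9.8 × 1.9 = 55.8 → m = 55.8 / (9.8 × 1.9) = 3 kg.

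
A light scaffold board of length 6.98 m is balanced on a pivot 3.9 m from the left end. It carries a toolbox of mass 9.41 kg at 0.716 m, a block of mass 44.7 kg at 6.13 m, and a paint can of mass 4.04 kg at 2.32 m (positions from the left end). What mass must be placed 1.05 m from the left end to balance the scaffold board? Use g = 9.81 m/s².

m ≈ 22.2 kg

Taking torques about the pivot (at 3.9 m from the left end):
Toolbox: 9.41 × 9.81 = 92.31 N down at 0.716 m → arm 3.184 m, τ = 92.31 × 3.184 = 293.9 N·m counterclockwise.
Block: 44.7 × 9.81 = 438.5 N down at 6.13 m → arm 2.23 m, τ = 438.5 × 2.23 = 977.9 N·m clockwise.
Paint can: 4.04 × 9.81 = 39.63 N down at 2.32 m → arm 1.58 m, τ = 39.63 × 1.58 = 62.62 N·m counterclockwise.
Net moment of known loads = 621.4 N·m clockwise.
An unknown mass m at 1.05 m has arm 2.85 m; its moment is m·g·2.85 counterclockwise.
Setting net torque to zero: m × 9.81 × 2.85 = 621.4 → m = 621.4 / (9.81 × 2.85) = 22.2 kg.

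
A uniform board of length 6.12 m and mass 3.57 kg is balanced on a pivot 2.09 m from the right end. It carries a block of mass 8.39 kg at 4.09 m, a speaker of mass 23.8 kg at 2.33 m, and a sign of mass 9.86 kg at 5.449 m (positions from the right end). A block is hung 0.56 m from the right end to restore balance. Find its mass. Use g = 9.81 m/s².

Sum moments about the pivot (at 2.09 m from the right end) (the support reaction has zero arm there).
Beam weight: 3.57 × 9.81 = 35.02 N down at 3.06 m → arm 0.97 m, τ = 35.02 × 0.97 = 33.97 N·m counterclockwise.
Block: 8.39 × 9.81 = 82.31 N down at 4.09 m → arm 2 m, τ = 82.31 × 2 = 164.6 N·m counterclockwise.
Speaker: 23.8 × 9.81 = 233.5 N down at 2.33 m → arm 0.24 m, τ = 233.5 × 0.24 = 56.04 N·m counterclockwise.
Sign: 9.86 × 9.81 = 96.73 N down at 5.449 m → arm 3.359 m, τ = 96.73 × 3.359 = 324.9 N·m counterclockwise.
Net moment of known loads = 579.5 N·m counterclockwise.
An unknown mass m at 0.56 m has arm 1.53 m; its moment is m·g·1.53 clockwise.
Setting net torque to zero: m × 9.81 × 1.53 = 579.5 → m = 579.5 / (9.81 × 1.53) = 38.6 kg.

m ≈ 38.6 kg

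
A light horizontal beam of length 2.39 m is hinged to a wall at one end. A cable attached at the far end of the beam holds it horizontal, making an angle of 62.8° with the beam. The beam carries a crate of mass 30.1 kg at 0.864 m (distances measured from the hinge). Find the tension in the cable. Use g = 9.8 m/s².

T ≈ 120 N

Take moments about the hinge.
Crate: 30.1 × 9.8 = 295 N down at 0.864 m → arm 0.864 m, τ = 295 × 0.864 = 254.9 N·m clockwise.
Total clockwise load moment = 254.9 N·m.
The cable tension T acts at 2.39 m; only its component perpendicular to the beam, T sinθ, produces torque. sin 62.8° = 0.8894.
Setting net torque to zero: T × 2.39 × 0.8894 = 254.9 → T = 254.9 / 2.126 = 120 N.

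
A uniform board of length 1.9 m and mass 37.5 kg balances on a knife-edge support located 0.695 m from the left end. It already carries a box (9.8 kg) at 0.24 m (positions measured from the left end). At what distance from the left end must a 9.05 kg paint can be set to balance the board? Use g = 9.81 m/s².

x ≈ 0.131 m from the left end

Taking torques about the knife-edge support (at 0.695 m from the left end):
Beam weight: 37.5 × 9.81 = 367.9 N down at 0.95 m → arm 0.255 m, τ = 367.9 × 0.255 = 93.81 N·m clockwise.
Box: 9.8 × 9.81 = 96.14 N down at 0.24 m → arm 0.455 m, τ = 96.14 × 0.455 = 43.74 N·m counterclockwise.
Net moment of existing loads = 50.07 N·m clockwise.
The paint can weighs 9.05 × 9.81 = 88.78 N and must supply an equal counterclockwise moment, so its lever arm about the knife-edge support is 50.07 / 88.78 = 0.564 m.
That puts it at 0.695 − 0.564 = 0.131 m from the left end.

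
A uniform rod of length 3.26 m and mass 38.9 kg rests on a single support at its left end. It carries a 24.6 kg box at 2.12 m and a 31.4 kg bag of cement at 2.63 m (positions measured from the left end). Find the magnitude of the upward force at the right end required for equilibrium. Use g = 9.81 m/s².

Sum moments about the left end (the unknown pivot reaction has zero arm there).
Beam weight: 38.9 × 9.81 = 381.6 N down at 1.63 m → arm 1.63 m, τ = 381.6 × 1.63 = 622 N·m clockwise.
Box: 24.6 × 9.81 = 241.3 N down at 2.12 m → arm 2.12 m, τ = 241.3 × 2.12 = 511.6 N·m clockwise.
Bag of cement: 31.4 × 9.81 = 308 N down at 2.63 m → arm 2.63 m, τ = 308 × 2.63 = 810 N·m clockwise.
Net moment of the loads = 1944 N·m clockwise.
The upward force F acts at the right end, arm 3.26 m, giving F × 3.26 counterclockwise.
Setting net torque to zero: F × 3.26 = 1944 → F = 1944 / 3.26 = 596 N.

F ≈ 596 N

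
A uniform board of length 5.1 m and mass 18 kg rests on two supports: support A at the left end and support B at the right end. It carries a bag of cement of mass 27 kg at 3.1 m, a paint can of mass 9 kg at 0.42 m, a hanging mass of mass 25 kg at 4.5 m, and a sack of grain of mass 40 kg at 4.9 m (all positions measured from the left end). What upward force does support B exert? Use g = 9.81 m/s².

R_B ≈ 850 N

Choose support A as the axis so its reaction then has zero moment arm.
Beam weight: 18 × 9.81 = 176.6 N down at 2.55 m → arm 2.55 m, τ = 176.6 × 2.55 = 450.3 N·m clockwise.
Bag of cement: 27 × 9.81 = 264.9 N down at 3.1 m → arm 3.1 m, τ = 264.9 × 3.1 = 821.2 N·m clockwise.
Paint can: 9 × 9.81 = 88.29 N down at 0.42 m → arm 0.42 m, τ = 88.29 × 0.42 = 37.08 N·m clockwise.
Hanging mass: 25 × 9.81 = 245.2 N down at 4.5 m → arm 4.5 m, τ = 245.2 × 4.5 = 1103 N·m clockwise.
Sack of grain: 40 × 9.81 = 392.4 N down at 4.9 m → arm 4.9 m, τ = 392.4 × 4.9 = 1923 N·m clockwise.
Net load moment about support A = 4335 N·m clockwise.
Reaction R at support B is upward at 5.1 m, arm 5.1 m → moment R × 5.1 counterclockwise.
Στ = 0 ⇒ R × 5.1 = 4335 ⇒ R = 850 N.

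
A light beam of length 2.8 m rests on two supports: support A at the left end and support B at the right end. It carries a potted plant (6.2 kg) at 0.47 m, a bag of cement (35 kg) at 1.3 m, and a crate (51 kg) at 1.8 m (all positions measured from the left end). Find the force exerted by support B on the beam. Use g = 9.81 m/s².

R_B ≈ 491 N

Take moments about support A.
Potted plant: 6.2 × 9.81 = 60.82 N down at 0.47 m → arm 0.47 m, τ = 60.82 × 0.47 = 28.59 N·m clockwise.
Bag of cement: 35 × 9.81 = 343.4 N down at 1.3 m → arm 1.3 m, τ = 343.4 × 1.3 = 446.4 N·m clockwise.
Crate: 51 × 9.81 = 500.3 N down at 1.8 m → arm 1.8 m, τ = 500.3 × 1.8 = 900.5 N·m clockwise.
Net load moment about support A = 1375 N·m clockwise.
Reaction R at support B is upward at 2.8 m, arm 2.8 m → moment R × 2.8 counterclockwise.
For rotational equilibrium, R × 2.8 = 1375, so R = 491 N.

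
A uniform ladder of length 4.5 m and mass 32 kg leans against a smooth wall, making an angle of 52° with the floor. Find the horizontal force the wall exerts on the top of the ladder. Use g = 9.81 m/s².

N_wall ≈ 123 N

Taking torques about the foot of the ladder:
Ladder weight 32×9.81 = 313.9 N acts at 2.25 m along the ladder; its horizontal arm is 2.25·cos52° = 1.385 m → τ = 434.8 N·m clockwise.
Wall normal N acts horizontally at the top; its moment arm is the height L sinθ = 4.5·sin52° = 3.546 m, counterclockwise.
For rotational equilibrium, N × 3.546 = 434.8, so N = 123 N.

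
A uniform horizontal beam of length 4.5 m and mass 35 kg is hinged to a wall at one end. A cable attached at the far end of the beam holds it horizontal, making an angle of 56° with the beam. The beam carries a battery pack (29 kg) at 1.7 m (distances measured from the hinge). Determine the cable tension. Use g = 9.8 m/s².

T ≈ 336 N

About the hinge:
Beam weight: 35 × 9.8 = 343 N down at 2.25 m → arm 2.25 m, τ = 343 × 2.25 = 771.8 N·m clockwise.
Battery pack: 29 × 9.8 = 284.2 N down at 1.7 m → arm 1.7 m, τ = 284.2 × 1.7 = 483.1 N·m clockwise.
Total clockwise load moment = 1255 N·m.
The cable tension T acts at 4.5 m; only its component perpendicular to the beam, T sinθ, produces torque. sin 56° = 0.829.
For rotational equilibrium, T × 4.5 × 0.829 = 1255, so T = 1255 / 3.73 = 336 N.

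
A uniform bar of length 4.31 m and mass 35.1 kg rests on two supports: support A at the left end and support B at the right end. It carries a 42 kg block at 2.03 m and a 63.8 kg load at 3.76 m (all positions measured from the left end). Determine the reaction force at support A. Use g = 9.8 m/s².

Choose support B as the axis so its reaction then has zero moment arm.
Beam weight: 35.1 × 9.8 = 344 N down at 2.155 m → arm 2.155 m, τ = 344 × 2.155 = 741.3 N·m counterclockwise.
Block: 42 × 9.8 = 411.6 N down at 2.03 m → arm 2.28 m, τ = 411.6 × 2.28 = 938.4 N·m counterclockwise.
Load: 63.8 × 9.8 = 625.2 N down at 3.76 m → arm 0.55 m, τ = 625.2 × 0.55 = 343.9 N·m counterclockwise.
Net load moment about support B = 2024 N·m counterclockwise.
Reaction R at support A is upward at 0 m, arm 4.31 m → moment R × 4.31 clockwise.
Στ = 0 ⇒ R × 4.31 = 2024 ⇒ R = 470 N.

R_A ≈ 470 N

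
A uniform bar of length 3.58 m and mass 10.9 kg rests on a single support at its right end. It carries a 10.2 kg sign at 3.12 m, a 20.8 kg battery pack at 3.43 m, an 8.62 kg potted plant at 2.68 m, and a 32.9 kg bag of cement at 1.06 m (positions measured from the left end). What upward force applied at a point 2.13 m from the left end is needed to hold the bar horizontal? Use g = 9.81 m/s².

F ≈ 798 N

Choose the right end as the axis so the unknown pivot reaction has zero arm there.
Beam weight: 10.9 × 9.81 = 106.9 N down at 1.79 m → arm 1.79 m, τ = 106.9 × 1.79 = 191.4 N·m counterclockwise.
Sign: 10.2 × 9.81 = 100.1 N down at 3.12 m → arm 0.46 m, τ = 100.1 × 0.46 = 46.05 N·m counterclockwise.
Battery pack: 20.8 × 9.81 = 204 N down at 3.43 m → arm 0.15 m, τ = 204 × 0.15 = 30.6 N·m counterclockwise.
Potted plant: 8.62 × 9.81 = 84.56 N down at 2.68 m → arm 0.9 m, τ = 84.56 × 0.9 = 76.1 N·m counterclockwise.
Bag of cement: 32.9 × 9.81 = 322.7 N down at 1.06 m → arm 2.52 m, τ = 322.7 × 2.52 = 813.2 N·m counterclockwise.
Net moment of the loads = 1157 N·m counterclockwise.
The upward force F acts at a point 2.13 m from the left end, arm 1.45 m, giving F × 1.45 clockwise.
Setting net torque to zero: F × 1.45 = 1157 → F = 1157 / 1.45 = 798 N.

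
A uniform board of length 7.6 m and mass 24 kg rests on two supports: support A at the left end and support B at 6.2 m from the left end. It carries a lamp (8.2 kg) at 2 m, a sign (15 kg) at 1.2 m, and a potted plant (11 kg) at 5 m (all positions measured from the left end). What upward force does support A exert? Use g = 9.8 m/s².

Take moments about support B.
Beam weight: 24 × 9.8 = 235.2 N down at 3.8 m → arm 2.4 m, τ = 235.2 × 2.4 = 564.5 N·m counterclockwise.
Lamp: 8.2 × 9.8 = 80.36 N down at 2 m → arm 4.2 m, τ = 80.36 × 4.2 = 337.5 N·m counterclockwise.
Sign: 15 × 9.8 = 147 N down at 1.2 m → arm 5 m, τ = 147 × 5 = 735 N·m counterclockwise.
Potted plant: 11 × 9.8 = 107.8 N down at 5 m → arm 1.2 m, τ = 107.8 × 1.2 = 129.4 N·m counterclockwise.
Net load moment about support B = 1766 N·m counterclockwise.
Reaction R at support A is upward at 0 m, arm 6.2 m → moment R × 6.2 clockwise.
Στ = 0 ⇒ R × 6.2 = 1766 ⇒ R = 285 N.

R_A ≈ 285 N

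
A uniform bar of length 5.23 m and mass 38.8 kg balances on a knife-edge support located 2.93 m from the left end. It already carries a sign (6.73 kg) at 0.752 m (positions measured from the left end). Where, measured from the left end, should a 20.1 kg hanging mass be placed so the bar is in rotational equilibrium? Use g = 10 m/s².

x ≈ 4.27 m from the left end

Take moments about the knife-edge support (at 2.93 m from the left end).
Beam weight: 38.8 × 10 = 388 N down at 2.615 m → arm 0.315 m, τ = 388 × 0.315 = 122.2 N·m counterclockwise.
Sign: 6.73 × 10 = 67.3 N down at 0.752 m → arm 2.178 m, τ = 67.3 × 2.178 = 146.6 N·m counterclockwise.
Net moment of existing loads = 268.8 N·m counterclockwise.
The hanging mass weighs 20.1 × 10 = 201 N and must supply an equal clockwise moment, so its lever arm about the knife-edge support is 268.8 / 201 = 1.34 m.
That puts it at 2.93 + 1.34 = 4.27 m from the left end.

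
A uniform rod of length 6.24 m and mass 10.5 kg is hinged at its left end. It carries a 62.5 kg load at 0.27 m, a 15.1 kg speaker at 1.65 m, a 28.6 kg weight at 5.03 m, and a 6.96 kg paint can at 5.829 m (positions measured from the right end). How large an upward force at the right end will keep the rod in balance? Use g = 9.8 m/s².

F ≈ 805 N

Take moments about the left end.
Beam weight: 10.5 × 9.8 = 102.9 N down at 3.12 m → arm 3.12 m, τ = 102.9 × 3.12 = 321 N·m clockwise.
Load: 62.5 × 9.8 = 612.5 N down at 0.27 m → arm 5.97 m, τ = 612.5 × 5.97 = 3657 N·m clockwise.
Speaker: 15.1 × 9.8 = 148 N down at 1.65 m → arm 4.59 m, τ = 148 × 4.59 = 679.3 N·m clockwise.
Weight: 28.6 × 9.8 = 280.3 N down at 5.03 m → arm 1.21 m, τ = 280.3 × 1.21 = 339.2 N·m clockwise.
Paint can: 6.96 × 9.8 = 68.21 N down at 5.829 m → arm 0.411 m, τ = 68.21 × 0.411 = 28.03 N·m clockwise.
Net moment of the loads = 5025 N·m clockwise.
The upward force F acts at the right end, arm 6.24 m, giving F × 6.24 counterclockwise.
For rotational equilibrium, F × 6.24 = 5025, so F = 5025 / 6.24 = 805 N.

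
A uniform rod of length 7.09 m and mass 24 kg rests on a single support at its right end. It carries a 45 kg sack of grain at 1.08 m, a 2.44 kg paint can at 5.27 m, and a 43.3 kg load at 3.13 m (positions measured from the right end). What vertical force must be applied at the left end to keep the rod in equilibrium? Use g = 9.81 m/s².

Take moments about the right end.
Beam weight: 24 × 9.81 = 235.4 N down at 3.545 m → arm 3.545 m, τ = 235.4 × 3.545 = 834.5 N·m counterclockwise.
Sack of grain: 45 × 9.81 = 441.5 N down at 1.08 m → arm 1.08 m, τ = 441.5 × 1.08 = 476.8 N·m counterclockwise.
Paint can: 2.44 × 9.81 = 23.94 N down at 5.27 m → arm 5.27 m, τ = 23.94 × 5.27 = 126.2 N·m counterclockwise.
Load: 43.3 × 9.81 = 424.8 N down at 3.13 m → arm 3.13 m, τ = 424.8 × 3.13 = 1330 N·m counterclockwise.
Net moment of the loads = 2768 N·m counterclockwise.
The upward force F acts at the left end, arm 7.09 m, giving F × 7.09 clockwise.
Balancing moments: F × 7.09 = 2768, giving F = 2768 / 7.09 = 390 N.

F ≈ 390 N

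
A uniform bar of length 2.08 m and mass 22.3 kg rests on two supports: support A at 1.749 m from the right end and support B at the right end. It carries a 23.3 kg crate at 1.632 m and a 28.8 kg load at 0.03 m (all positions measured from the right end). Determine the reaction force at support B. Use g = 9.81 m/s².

Sum moments about support A (its reaction then has zero moment arm).
Beam weight: 22.3 × 9.81 = 218.8 N down at 1.04 m → arm 0.709 m, τ = 218.8 × 0.709 = 155.1 N·m clockwise.
Crate: 23.3 × 9.81 = 228.6 N down at 1.632 m → arm 0.117 m, τ = 228.6 × 0.117 = 26.75 N·m clockwise.
Load: 28.8 × 9.81 = 282.5 N down at 0.03 m → arm 1.719 m, τ = 282.5 × 1.719 = 485.6 N·m clockwise.
Net load moment about support A = 667.5 N·m clockwise.
Reaction R at support B is upward at 0 m, arm 1.749 m → moment R × 1.749 counterclockwise.
For rotational equilibrium, R × 1.749 = 667.5, so R = 382 N.

R_B ≈ 382 N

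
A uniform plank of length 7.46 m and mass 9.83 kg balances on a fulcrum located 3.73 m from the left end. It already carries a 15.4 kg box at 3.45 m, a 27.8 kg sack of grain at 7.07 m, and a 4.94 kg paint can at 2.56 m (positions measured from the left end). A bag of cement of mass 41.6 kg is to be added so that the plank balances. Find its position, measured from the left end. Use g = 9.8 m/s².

x ≈ 1.74 m from the left end

Choose the fulcrum (at 3.73 m from the left end) as the axis so the support reaction has zero arm there.
Beam weight: acts at the fulcrum, moment arm 0 → no torque.
Box: 15.4 × 9.8 = 150.9 N down at 3.45 m → arm 0.28 m, τ = 150.9 × 0.28 = 42.25 N·m counterclockwise.
Sack of grain: 27.8 × 9.8 = 272.4 N down at 7.07 m → arm 3.34 m, τ = 272.4 × 3.34 = 909.8 N·m clockwise.
Paint can: 4.94 × 9.8 = 48.41 N down at 2.56 m → arm 1.17 m, τ = 48.41 × 1.17 = 56.64 N·m counterclockwise.
Net moment of existing loads = 810.9 N·m clockwise.
The bag of cement weighs 41.6 × 9.8 = 407.7 N and must supply an equal counterclockwise moment, so its lever arm about the fulcrum is 810.9 / 407.7 = 1.99 m.
That puts it at 3.73 − 1.99 = 1.74 m from the left end.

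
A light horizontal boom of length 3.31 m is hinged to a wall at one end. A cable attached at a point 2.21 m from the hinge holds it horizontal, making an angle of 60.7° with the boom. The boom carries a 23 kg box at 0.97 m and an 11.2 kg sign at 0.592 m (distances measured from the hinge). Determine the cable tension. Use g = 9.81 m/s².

T ≈ 147 N

Choose the hinge as the axis so the unknown hinge reaction has zero arm there.
Box: 23 × 9.81 = 225.6 N down at 0.97 m → arm 0.97 m, τ = 225.6 × 0.97 = 218.8 N·m clockwise.
Sign: 11.2 × 9.81 = 109.9 N down at 0.592 m → arm 0.592 m, τ = 109.9 × 0.592 = 65.06 N·m clockwise.
Total clockwise load moment = 283.9 N·m.
The cable tension T acts at 2.21 m; only its component perpendicular to the boom, T sinθ, produces torque. sin 60.7° = 0.8721.
For rotational equilibrium, T × 2.21 × 0.8721 = 283.9, so T = 283.9 / 1.927 = 147 N.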